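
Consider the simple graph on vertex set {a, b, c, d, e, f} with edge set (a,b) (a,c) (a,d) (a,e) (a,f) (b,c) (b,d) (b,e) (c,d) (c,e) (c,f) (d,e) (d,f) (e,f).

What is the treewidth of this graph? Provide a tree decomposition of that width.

Each bag holds 5 vertices, so the decomposition has width 4, which upper-bounds the treewidth. For the lower bound, the 5 vertices {a, c, d, e, f} are pairwise adjacent, and any tree decomposition puts a clique entirely inside one bag — forcing width ≥ 4. Hence tw(G) = 4 exactly.

Treewidth 4.
One such decomposition:
Bags: B1 = {a, b, c, d, e}  B2 = {a, c, d, e, f}
Tree: B1–B2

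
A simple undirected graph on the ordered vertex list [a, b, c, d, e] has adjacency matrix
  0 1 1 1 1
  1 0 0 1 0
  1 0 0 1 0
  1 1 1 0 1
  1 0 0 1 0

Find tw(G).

A width-2 tree decomposition is:
Bags: B1 = {a, d, e}  B2 = {a, c, d}  B3 = {a, b, d}
Tree: B1–B2, B1–B3
Each bag holds 3 vertices, so the decomposition has width 2, which upper-bounds the treewidth. For the lower bound, the 3 vertices {a, d, e} are pairwise adjacent, and any tree decomposition puts a clique entirely inside one bag — forcing width ≥ 2. Combining the bounds, tw(G) = 2.

2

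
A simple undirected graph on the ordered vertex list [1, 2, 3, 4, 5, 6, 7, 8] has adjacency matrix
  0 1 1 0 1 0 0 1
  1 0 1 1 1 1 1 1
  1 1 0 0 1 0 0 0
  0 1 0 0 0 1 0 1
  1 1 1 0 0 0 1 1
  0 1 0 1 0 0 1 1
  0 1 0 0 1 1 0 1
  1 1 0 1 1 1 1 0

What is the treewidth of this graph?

A width-3 tree decomposition is:
Bags: B1 = {2, 5, 7, 8}  B2 = {2, 6, 7, 8}  B3 = {2, 4, 6, 8}  B4 = {1, 2, 5, 8}  B5 = {1, 2, 3, 5}
Tree: B1–B2, B2–B3, B1–B4, B4–B5
The largest bag has 4 vertices, giving width 3; this decomposition certifies tw(G) ≤ 3. On the other hand G contains the 4-clique {2, 4, 6, 8}. A clique must lie in a single bag of any decomposition, so no decomposition can have width below 3. Hence tw(G) = 3 exactly.

3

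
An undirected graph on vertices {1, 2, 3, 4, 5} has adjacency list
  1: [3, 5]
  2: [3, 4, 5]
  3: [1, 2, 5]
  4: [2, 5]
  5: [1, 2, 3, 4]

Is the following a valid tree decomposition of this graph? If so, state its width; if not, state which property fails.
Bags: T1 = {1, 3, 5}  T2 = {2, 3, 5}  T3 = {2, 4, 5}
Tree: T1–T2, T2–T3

Yes; width 2.

Every vertex of G appears in some bag (union = {1, 2, 3, 4, 5}); every edge is covered by a bag; and for each vertex v the set of bags containing v is connected in the bag tree. The decomposition is therefore valid. The largest bag has 3 vertices, so the width is 2.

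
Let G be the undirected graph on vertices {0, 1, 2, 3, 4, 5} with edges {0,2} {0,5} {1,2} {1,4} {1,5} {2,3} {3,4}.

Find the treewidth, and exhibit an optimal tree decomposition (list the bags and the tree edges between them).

Treewidth 2.
One optimal decomposition is:
Bags: B1 = {2, 3, 4}  B2 = {1, 2, 4}  B3 = {0, 1, 2}  B4 = {0, 1, 5}
Tree: B1–B2, B2–B3, B3–B4

Each bag holds 3 vertices, so the decomposition has width 2, which upper-bounds the treewidth. Since 3–4–1–2–3 is a cycle in G, G is not acyclic. Forests are exactly the graphs of treewidth ≤ 1, so tw(G) ≥ 2. Therefore the treewidth is 2.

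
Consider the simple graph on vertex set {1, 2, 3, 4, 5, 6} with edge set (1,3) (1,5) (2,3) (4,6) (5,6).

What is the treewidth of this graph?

A width-1 tree decomposition is:
Bags: B1 = {4, 6}  B2 = {5, 6}  B3 = {1, 5}  B4 = {1, 3}  B5 = {2, 3}
Tree: B1–B2, B2–B3, B3–B4, B4–B5
Every bag has size at most 2, so the width is 2 − 1 = 1 and tw(G) ≤ 1. Since G has at least one edge (e.g. 4–6), it is not an edgeless graph, so tw(G) ≥ 1. Combining the bounds, tw(G) = 1.

1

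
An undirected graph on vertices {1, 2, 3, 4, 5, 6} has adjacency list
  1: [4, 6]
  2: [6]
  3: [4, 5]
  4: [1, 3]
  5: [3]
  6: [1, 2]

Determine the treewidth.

1

A width-1 tree decomposition is:
Bags: B1 = {3, 5}  B2 = {3, 4}  B3 = {1, 4}  B4 = {1, 6}  B5 = {2, 6}
Tree: B1–B2, B2–B3, B3–B4, B4–B5
Each bag holds 2 vertices, so the decomposition has width 1, which upper-bounds the treewidth. Since G has at least one edge (e.g. 5–3), it is not an edgeless graph, so tw(G) ≥ 1. Hence tw(G) = 1 exactly.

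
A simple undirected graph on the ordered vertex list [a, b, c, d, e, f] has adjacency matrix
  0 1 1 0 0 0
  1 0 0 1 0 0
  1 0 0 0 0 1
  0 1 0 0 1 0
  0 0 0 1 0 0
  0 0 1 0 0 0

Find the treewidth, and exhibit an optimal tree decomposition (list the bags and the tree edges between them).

Each bag holds 2 vertices, so the decomposition has width 1, which upper-bounds the treewidth. G has an edge, so its treewidth is at least 1. Combining the bounds, tw(G) = 1.

Treewidth 1.
One such decomposition:
Bags: B1 = {c, f}  B2 = {a, c}  B3 = {a, b}  B4 = {b, d}  B5 = {d, e}
Tree: B1–B2, B2–B3, B3–B4, B4–B5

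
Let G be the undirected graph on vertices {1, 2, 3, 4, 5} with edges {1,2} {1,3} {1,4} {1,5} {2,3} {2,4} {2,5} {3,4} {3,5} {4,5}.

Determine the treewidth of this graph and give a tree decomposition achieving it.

Treewidth 4.
Bags: B1 = {1, 2, 3, 4, 5}
Tree: (single bag)

With just one bag of size 5, the width is 5 − 1 = 4, so tw(G) ≤ 4. For the lower bound, the 5 vertices {1, 2, 3, 4, 5} are pairwise adjacent, and any tree decomposition puts a clique entirely inside one bag — forcing width ≥ 4. Hence tw(G) = 4 exactly.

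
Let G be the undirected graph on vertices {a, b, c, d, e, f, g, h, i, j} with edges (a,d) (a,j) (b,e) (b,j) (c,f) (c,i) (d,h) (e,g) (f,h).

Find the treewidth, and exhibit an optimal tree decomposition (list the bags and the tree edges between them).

Every bag has size at most 2, so the width is 2 − 1 = 1 and tw(G) ≤ 1. G has an edge, so its treewidth is at least 1. Combining the bounds, tw(G) = 1.

Treewidth 1.
One such decomposition:
Bags: B1 = {c, i}  B2 = {c, f}  B3 = {f, h}  B4 = {d, h}  B5 = {a, d}  B6 = {a, j}  B7 = {b, j}  B8 = {b, e}  B9 = {e, g}
Tree: B1–B2, B2–B3, B3–B4, B4–B5, B5–B6, B6–B7, B7–B8, B8–B9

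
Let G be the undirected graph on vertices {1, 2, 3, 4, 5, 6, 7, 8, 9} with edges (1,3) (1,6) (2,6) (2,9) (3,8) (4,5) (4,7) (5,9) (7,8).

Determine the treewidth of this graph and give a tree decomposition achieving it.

Treewidth 2.
Bags: B1 = {4, 5, 9}  B2 = {4, 7, 9}  B3 = {7, 8, 9}  B4 = {3, 8, 9}  B5 = {1, 3, 9}  B6 = {1, 6, 9}  B7 = {2, 6, 9}
Tree: B1–B2, B2–B3, B3–B4, B4–B5, B5–B6, B6–B7

Every bag has size at most 3, so the width is 3 − 1 = 2 and tw(G) ≤ 2. For the lower bound, G contains the cycle 9–5–4–7–8–3–1–6–2–9, so G is not a forest; only forests have treewidth ≤ 1, hence tw(G) ≥ 2. Combining the bounds, tw(G) = 2.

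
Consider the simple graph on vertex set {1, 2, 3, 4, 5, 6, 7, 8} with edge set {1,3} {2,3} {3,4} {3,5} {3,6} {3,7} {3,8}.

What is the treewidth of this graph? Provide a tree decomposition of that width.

Each bag holds 2 vertices, so the decomposition has width 1, which upper-bounds the treewidth. Since G has at least one edge (e.g. 3–6), it is not an edgeless graph, so tw(G) ≥ 1. Hence tw(G) = 1 exactly.

Treewidth 1.
One optimal decomposition is:
Bags: B1 = {3, 6}  B2 = {1, 3}  B3 = {3, 7}  B4 = {3, 5}  B5 = {3, 4}  B6 = {3, 8}  B7 = {2, 3}
Tree: B1–B2, B1–B3, B1–B4, B3–B5, B1–B6, B2–B7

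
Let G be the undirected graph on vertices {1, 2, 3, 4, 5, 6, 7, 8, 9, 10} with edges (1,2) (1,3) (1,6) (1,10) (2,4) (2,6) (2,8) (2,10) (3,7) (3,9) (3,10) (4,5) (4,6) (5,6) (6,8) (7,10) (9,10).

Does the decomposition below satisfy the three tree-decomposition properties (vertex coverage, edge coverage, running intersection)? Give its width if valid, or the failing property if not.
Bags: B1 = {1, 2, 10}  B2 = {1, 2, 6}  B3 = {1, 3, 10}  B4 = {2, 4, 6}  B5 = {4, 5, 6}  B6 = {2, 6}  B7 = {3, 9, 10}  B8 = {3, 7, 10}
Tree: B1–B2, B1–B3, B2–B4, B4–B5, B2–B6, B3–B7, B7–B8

No — vertex 8 appears in no bag.

A tree decomposition must satisfy three properties: every vertex lies in some bag; for every edge, both endpoints lie together in some bag; and for every vertex, the bags containing it form a connected subtree. Here vertex 8 appears in no bag, so the decomposition is invalid.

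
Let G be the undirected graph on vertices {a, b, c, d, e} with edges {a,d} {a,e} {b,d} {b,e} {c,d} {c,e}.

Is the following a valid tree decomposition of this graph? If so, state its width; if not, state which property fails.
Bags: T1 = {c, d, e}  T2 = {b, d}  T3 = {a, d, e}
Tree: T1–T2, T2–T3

No — edge (e,b) lies in no bag.

A tree decomposition must satisfy three properties: every vertex lies in some bag; for every edge, both endpoints lie together in some bag; and for every vertex, the bags containing it form a connected subtree. Here edge (e,b) lies in no bag, so the decomposition is invalid.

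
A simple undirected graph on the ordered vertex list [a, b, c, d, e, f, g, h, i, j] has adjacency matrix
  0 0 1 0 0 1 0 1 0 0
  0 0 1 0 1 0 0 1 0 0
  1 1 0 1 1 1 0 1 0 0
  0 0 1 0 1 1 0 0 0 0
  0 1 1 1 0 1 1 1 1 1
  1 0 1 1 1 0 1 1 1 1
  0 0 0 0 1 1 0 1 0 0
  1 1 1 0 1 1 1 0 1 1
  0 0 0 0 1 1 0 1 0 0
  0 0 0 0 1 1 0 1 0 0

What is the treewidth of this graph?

3

A width-3 tree decomposition is:
Bags: B1 = {e, f, h, j}  B2 = {c, e, f, h}  B3 = {b, c, e, h}  B4 = {c, d, e, f}  B5 = {e, f, g, h}  B6 = {a, c, f, h}  B7 = {e, f, h, i}
Tree: B1–B2, B2–B3, B2–B4, B1–B5, B2–B6, B5–B7
The largest bag has 4 vertices, giving width 3; this decomposition certifies tw(G) ≤ 3. Conversely, {c, d, e, f} is a clique of size 4, and the vertices of any clique must share a bag in every tree decomposition; so some bag has ≥ 4 vertices and tw(G) ≥ 3. The upper and lower bounds meet at 3, so that is the treewidth.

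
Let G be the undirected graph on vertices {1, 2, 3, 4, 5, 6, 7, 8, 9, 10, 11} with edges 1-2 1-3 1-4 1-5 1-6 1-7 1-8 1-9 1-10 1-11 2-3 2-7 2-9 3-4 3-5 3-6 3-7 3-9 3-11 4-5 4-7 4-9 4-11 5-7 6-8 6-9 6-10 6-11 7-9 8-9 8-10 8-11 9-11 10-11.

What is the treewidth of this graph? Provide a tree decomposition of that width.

Every bag has size at most 5, so the width is 5 − 1 = 4 and tw(G) ≤ 4. Conversely, {1, 6, 8, 9, 11} is a clique of size 5, and the vertices of any clique must share a bag in every tree decomposition; so some bag has ≥ 5 vertices and tw(G) ≥ 4. Combining the bounds, tw(G) = 4.

Treewidth 4.
One optimal decomposition is:
Bags: B1 = {1, 3, 4, 9, 11}  B2 = {1, 3, 6, 9, 11}  B3 = {1, 6, 8, 9, 11}  B4 = {1, 3, 4, 7, 9}  B5 = {1, 3, 4, 5, 7}  B6 = {1, 2, 3, 7, 9}  B7 = {1, 6, 8, 10, 11}
Tree: B1–B2, B2–B3, B1–B4, B4–B5, B4–B6, B3–B7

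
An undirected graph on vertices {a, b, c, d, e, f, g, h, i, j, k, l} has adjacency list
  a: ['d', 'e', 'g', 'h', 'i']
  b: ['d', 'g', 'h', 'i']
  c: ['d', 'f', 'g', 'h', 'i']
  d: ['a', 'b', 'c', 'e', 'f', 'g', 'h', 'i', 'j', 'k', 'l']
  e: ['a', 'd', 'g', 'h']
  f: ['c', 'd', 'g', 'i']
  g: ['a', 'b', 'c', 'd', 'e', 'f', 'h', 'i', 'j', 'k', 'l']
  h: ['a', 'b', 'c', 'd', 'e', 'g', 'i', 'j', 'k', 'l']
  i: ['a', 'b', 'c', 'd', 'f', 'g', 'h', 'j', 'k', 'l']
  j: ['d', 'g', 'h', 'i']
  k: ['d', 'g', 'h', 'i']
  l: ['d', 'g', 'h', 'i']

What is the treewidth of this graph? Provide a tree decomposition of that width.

Every bag has size at most 5, so the width is 5 − 1 = 4 and tw(G) ≤ 4. On the other hand G contains the 5-clique {a, d, e, g, h}. A clique must lie in a single bag of any decomposition, so no decomposition can have width below 4. Therefore the treewidth is 4.

Treewidth 4.
One optimal decomposition is:
Bags: B1 = {c, d, g, h, i}  B2 = {c, d, f, g, i}  B3 = {d, g, h, i, k}  B4 = {a, d, g, h, i}  B5 = {b, d, g, h, i}  B6 = {d, g, h, i, l}  B7 = {a, d, e, g, h}  B8 = {d, g, h, i, j}
Tree: B1–B2, B1–B3, B1–B4, B1–B5, B5–B6, B4–B7, B1–B8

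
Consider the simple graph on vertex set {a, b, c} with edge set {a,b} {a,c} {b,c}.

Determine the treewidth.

A width-2 tree decomposition is:
Bags: B1 = {a, b, c}
Tree: (single bag)
A single bag containing all 3 vertices is trivially a valid decomposition of width 2. Conversely, {a, b, c} is a clique of size 3, and the vertices of any clique must share a bag in every tree decomposition; so some bag has ≥ 3 vertices and tw(G) ≥ 2. Therefore the treewidth is 2.

2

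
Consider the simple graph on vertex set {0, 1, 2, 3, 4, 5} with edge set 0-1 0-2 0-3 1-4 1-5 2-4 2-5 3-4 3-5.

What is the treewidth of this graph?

3

A width-3 tree decomposition is:
Bags: B1 = {0, 1, 4, 5}  B2 = {0, 2, 4, 5}  B3 = {0, 3, 4, 5}
Tree: B1–B2, B2–B3
Each bag holds 4 vertices, so the decomposition has width 3, which upper-bounds the treewidth. For the lower bound: the 4 vertex sets {1,5}, {0,2}, {4}, {3} are disjoint, each induces a connected subgraph, and every pair is joined by at least one edge of G. Contracting each set to a single vertex therefore yields K_{4} as a minor, and since treewidth is minor-monotone, tw(G) ≥ tw(K_{4}) = 3. Hence tw(G) = 3 exactly.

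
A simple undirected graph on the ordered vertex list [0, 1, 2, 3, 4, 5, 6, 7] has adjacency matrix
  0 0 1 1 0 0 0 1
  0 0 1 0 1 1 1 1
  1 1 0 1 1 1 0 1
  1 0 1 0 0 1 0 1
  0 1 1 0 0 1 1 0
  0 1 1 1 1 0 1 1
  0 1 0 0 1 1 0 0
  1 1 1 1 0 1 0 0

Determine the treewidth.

A width-3 tree decomposition is:
Bags: B1 = {1, 2, 5, 7}  B2 = {2, 3, 5, 7}  B3 = {0, 2, 3, 7}  B4 = {1, 2, 4, 5}  B5 = {1, 4, 5, 6}
Tree: B1–B2, B2–B3, B1–B4, B4–B5
Every bag has size at most 4, so the width is 4 − 1 = 3 and tw(G) ≤ 3. Conversely, {0, 2, 3, 7} is a clique of size 4, and the vertices of any clique must share a bag in every tree decomposition; so some bag has ≥ 4 vertices and tw(G) ≥ 3. The upper and lower bounds meet at 3, so that is the treewidth.

3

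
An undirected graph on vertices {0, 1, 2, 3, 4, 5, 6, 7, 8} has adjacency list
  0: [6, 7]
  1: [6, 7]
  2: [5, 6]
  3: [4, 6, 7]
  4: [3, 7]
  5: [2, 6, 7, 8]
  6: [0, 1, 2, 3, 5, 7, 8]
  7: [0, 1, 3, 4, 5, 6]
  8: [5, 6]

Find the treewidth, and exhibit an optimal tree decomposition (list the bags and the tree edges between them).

Each bag holds 3 vertices, so the decomposition has width 2, which upper-bounds the treewidth. Conversely, {3, 4, 7} is a clique of size 3, and the vertices of any clique must share a bag in every tree decomposition; so some bag has ≥ 3 vertices and tw(G) ≥ 2. Combining the bounds, tw(G) = 2.

Treewidth 2.
One optimal decomposition is:
Bags: B1 = {2, 5, 6}  B2 = {5, 6, 7}  B3 = {5, 6, 8}  B4 = {3, 6, 7}  B5 = {3, 4, 7}  B6 = {0, 6, 7}  B7 = {1, 6, 7}
Tree: B1–B2, B1–B3, B2–B4, B4–B5, B4–B6, B2–B7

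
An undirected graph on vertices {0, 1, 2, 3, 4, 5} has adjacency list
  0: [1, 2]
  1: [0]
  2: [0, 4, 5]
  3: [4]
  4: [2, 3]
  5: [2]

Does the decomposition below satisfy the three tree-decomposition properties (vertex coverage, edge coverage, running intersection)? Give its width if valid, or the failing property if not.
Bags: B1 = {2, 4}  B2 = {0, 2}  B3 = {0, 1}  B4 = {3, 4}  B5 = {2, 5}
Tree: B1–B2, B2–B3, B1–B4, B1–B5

Every vertex of G appears in some bag (union = {0, 1, 2, 3, 4, 5}); every edge is covered by a bag; and for each vertex v the set of bags containing v is connected in the bag tree. The decomposition is therefore valid. The largest bag has 2 vertices, so the width is 1.

Yes; width 1.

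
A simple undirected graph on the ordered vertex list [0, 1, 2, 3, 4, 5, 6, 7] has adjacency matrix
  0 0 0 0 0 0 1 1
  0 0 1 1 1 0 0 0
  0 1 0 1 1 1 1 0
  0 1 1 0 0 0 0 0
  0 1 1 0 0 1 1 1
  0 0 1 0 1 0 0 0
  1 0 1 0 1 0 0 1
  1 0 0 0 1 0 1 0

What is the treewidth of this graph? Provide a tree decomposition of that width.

Treewidth 2.
One optimal decomposition is:
Bags: B1 = {2, 4, 6}  B2 = {4, 6, 7}  B3 = {1, 2, 4}  B4 = {2, 4, 5}  B5 = {0, 6, 7}  B6 = {1, 2, 3}
Tree: B1–B2, B1–B3, B3–B4, B2–B5, B3–B6

Every bag has size at most 3, so the width is 3 − 1 = 2 and tw(G) ≤ 2. For the lower bound, the 3 vertices {0, 6, 7} are pairwise adjacent, and any tree decomposition puts a clique entirely inside one bag — forcing width ≥ 2. Combining the bounds, tw(G) = 2.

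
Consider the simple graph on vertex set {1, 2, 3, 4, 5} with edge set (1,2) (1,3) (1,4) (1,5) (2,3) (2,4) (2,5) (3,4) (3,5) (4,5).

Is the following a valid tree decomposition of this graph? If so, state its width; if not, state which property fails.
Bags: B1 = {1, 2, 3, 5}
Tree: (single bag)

No — vertex 4 appears in no bag.

A tree decomposition must satisfy three properties: every vertex lies in some bag; for every edge, both endpoints lie together in some bag; and for every vertex, the bags containing it form a connected subtree. Here vertex 4 appears in no bag, so the decomposition is invalid.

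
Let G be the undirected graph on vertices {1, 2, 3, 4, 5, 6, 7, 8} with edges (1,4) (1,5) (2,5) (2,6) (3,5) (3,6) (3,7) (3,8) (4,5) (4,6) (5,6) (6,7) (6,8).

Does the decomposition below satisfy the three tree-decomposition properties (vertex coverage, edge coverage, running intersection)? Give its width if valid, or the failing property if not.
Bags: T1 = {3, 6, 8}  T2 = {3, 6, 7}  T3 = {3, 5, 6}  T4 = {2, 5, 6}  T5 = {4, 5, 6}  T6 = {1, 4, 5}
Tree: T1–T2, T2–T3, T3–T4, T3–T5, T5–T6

Yes; width 2.

Checking the three conditions: (i) the bags cover all of {1, 2, 3, 4, 5, 6, 7, 8}; (ii) for each edge, some bag contains both endpoints; (iii) the bags containing any fixed vertex form a subtree. All hold, so the decomposition is valid with width 3 − 1 = 2.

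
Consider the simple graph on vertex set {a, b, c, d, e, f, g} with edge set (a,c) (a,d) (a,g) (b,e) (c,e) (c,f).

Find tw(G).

A width-1 tree decomposition is:
Bags: B1 = {a, c}  B2 = {a, g}  B3 = {c, e}  B4 = {a, d}  B5 = {c, f}  B6 = {b, e}
Tree: B1–B2, B1–B3, B2–B4, B1–B5, B3–B6
The largest bag has 2 vertices, giving width 1; this decomposition certifies tw(G) ≤ 1. G has an edge, so its treewidth is at least 1. The upper and lower bounds meet at 1, so that is the treewidth.

1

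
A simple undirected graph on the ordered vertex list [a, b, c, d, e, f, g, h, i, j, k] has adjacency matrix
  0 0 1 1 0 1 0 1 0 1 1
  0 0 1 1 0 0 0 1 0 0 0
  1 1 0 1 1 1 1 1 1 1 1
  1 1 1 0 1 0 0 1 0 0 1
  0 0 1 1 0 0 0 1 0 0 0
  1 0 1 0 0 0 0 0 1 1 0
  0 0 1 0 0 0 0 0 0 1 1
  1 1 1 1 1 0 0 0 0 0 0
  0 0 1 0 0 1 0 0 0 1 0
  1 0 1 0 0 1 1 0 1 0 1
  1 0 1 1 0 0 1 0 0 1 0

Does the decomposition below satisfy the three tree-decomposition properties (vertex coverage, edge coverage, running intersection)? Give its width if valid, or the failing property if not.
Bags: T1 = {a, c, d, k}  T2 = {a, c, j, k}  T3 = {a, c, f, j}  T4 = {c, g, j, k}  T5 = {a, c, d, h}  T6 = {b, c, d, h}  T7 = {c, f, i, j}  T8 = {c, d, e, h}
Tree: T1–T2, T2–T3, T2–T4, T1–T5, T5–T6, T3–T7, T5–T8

Vertex coverage: the bags together contain {a, b, c, d, e, f, g, h, i, j, k}, the full vertex set. Edge coverage: each edge of G has both endpoints in at least one bag. Running intersection: for every vertex, the bags containing it form a connected subtree. All three properties hold, so this is a valid tree decomposition of width max|bag| − 1 = 3, and hence tw(G) ≤ 3.

Yes; width 3.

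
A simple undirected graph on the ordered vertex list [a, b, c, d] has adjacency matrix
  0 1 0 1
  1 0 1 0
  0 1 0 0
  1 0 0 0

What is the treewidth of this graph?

A width-1 tree decomposition is:
Bags: B1 = {a, d}  B2 = {a, b}  B3 = {b, c}
Tree: B1–B2, B2–B3
Each bag holds 2 vertices, so the decomposition has width 1, which upper-bounds the treewidth. G has an edge, so its treewidth is at least 1. Therefore the treewidth is 1.

1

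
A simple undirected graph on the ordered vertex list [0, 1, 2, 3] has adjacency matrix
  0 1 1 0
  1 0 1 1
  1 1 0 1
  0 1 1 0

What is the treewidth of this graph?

A width-2 tree decomposition is:
Bags: B1 = {1, 2, 3}  B2 = {0, 1, 2}
Tree: B1–B2
Each bag holds 3 vertices, so the decomposition has width 2, which upper-bounds the treewidth. On the other hand G contains the 3-clique {0, 1, 2}. A clique must lie in a single bag of any decomposition, so no decomposition can have width below 2. Combining the bounds, tw(G) = 2.

2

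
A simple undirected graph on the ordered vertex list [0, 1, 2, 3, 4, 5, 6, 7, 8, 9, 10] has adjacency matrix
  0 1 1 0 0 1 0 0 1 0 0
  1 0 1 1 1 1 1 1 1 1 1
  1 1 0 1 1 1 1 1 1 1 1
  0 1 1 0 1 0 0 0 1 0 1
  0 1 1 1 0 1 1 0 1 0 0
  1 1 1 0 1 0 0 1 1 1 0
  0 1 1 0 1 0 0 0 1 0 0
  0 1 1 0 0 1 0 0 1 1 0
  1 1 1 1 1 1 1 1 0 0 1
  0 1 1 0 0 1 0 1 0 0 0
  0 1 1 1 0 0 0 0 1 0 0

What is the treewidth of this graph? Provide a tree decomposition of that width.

Each bag holds 5 vertices, so the decomposition has width 4, which upper-bounds the treewidth. Conversely, {0, 1, 2, 5, 8} is a clique of size 5, and the vertices of any clique must share a bag in every tree decomposition; so some bag has ≥ 5 vertices and tw(G) ≥ 4. Hence tw(G) = 4 exactly.

Treewidth 4.
One such decomposition:
Bags: B1 = {1, 2, 5, 7, 9}  B2 = {1, 2, 5, 7, 8}  B3 = {1, 2, 4, 5, 8}  B4 = {1, 2, 4, 6, 8}  B5 = {0, 1, 2, 5, 8}  B6 = {1, 2, 3, 4, 8}  B7 = {1, 2, 3, 8, 10}
Tree: B1–B2, B2–B3, B3–B4, B2–B5, B4–B6, B6–B7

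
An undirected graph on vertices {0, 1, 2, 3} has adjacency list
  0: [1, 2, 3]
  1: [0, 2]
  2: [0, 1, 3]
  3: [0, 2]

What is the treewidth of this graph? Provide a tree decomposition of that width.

The largest bag has 3 vertices, giving width 2; this decomposition certifies tw(G) ≤ 2. On the other hand G contains the 3-clique {0, 1, 2}. A clique must lie in a single bag of any decomposition, so no decomposition can have width below 2. The upper and lower bounds meet at 2, so that is the treewidth.

Treewidth 2.
One optimal decomposition is:
Bags: B1 = {0, 2, 3}  B2 = {0, 1, 2}
Tree: B1–B2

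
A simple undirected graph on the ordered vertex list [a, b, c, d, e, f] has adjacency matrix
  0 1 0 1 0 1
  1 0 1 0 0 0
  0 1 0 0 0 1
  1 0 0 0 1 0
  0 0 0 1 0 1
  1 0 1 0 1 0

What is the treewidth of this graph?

2

A width-2 tree decomposition is:
Bags: B1 = {a, d, e}  B2 = {a, e, f}  B3 = {a, b, f}  B4 = {b, c, f}
Tree: B1–B2, B2–B3, B3–B4
The largest bag has 3 vertices, giving width 2; this decomposition certifies tw(G) ≤ 2. For the lower bound, G contains the cycle d–e–f–a–d, so G is not a forest; only forests have treewidth ≤ 1, hence tw(G) ≥ 2. Combining the bounds, tw(G) = 2.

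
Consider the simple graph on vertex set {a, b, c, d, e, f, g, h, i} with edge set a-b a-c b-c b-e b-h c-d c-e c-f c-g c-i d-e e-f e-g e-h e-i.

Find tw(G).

A width-2 tree decomposition is:
Bags: B1 = {b, c, e}  B2 = {c, e, i}  B3 = {a, b, c}  B4 = {c, e, g}  B5 = {c, e, f}  B6 = {c, d, e}  B7 = {b, e, h}
Tree: B1–B2, B1–B3, B1–B4, B1–B5, B4–B6, B1–B7
The largest bag has 3 vertices, giving width 2; this decomposition certifies tw(G) ≤ 2. For the lower bound, the 3 vertices {b, e, h} are pairwise adjacent, and any tree decomposition puts a clique entirely inside one bag — forcing width ≥ 2. Combining the bounds, tw(G) = 2.

2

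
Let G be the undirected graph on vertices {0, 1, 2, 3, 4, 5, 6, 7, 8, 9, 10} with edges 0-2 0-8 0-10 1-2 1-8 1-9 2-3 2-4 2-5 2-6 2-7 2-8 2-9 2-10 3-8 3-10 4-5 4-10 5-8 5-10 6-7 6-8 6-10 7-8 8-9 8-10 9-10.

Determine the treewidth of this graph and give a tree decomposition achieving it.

Treewidth 3.
One optimal decomposition is:
Bags: B1 = {2, 6, 8, 10}  B2 = {0, 2, 8, 10}  B3 = {2, 5, 8, 10}  B4 = {2, 8, 9, 10}  B5 = {1, 2, 8, 9}  B6 = {2, 6, 7, 8}  B7 = {2, 3, 8, 10}  B8 = {2, 4, 5, 10}
Tree: B1–B2, B2–B3, B2–B4, B4–B5, B1–B6, B4–B7, B3–B8

The largest bag has 4 vertices, giving width 3; this decomposition certifies tw(G) ≤ 3. On the other hand G contains the 4-clique {1, 2, 8, 9}. A clique must lie in a single bag of any decomposition, so no decomposition can have width below 3. Combining the bounds, tw(G) = 3.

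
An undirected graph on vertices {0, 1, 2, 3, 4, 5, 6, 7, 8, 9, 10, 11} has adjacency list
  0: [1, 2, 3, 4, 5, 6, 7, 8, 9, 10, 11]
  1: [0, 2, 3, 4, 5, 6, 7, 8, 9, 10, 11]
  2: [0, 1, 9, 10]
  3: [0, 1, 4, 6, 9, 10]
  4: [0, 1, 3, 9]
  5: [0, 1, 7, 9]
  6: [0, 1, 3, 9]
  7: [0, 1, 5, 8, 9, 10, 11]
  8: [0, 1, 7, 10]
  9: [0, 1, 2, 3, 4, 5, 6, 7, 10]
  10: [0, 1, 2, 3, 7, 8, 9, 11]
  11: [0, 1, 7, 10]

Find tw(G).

A width-4 tree decomposition is:
Bags: B1 = {0, 1, 7, 9, 10}  B2 = {0, 1, 3, 9, 10}  B3 = {0, 1, 3, 4, 9}  B4 = {0, 1, 7, 10, 11}  B5 = {0, 1, 2, 9, 10}  B6 = {0, 1, 5, 7, 9}  B7 = {0, 1, 3, 6, 9}  B8 = {0, 1, 7, 8, 10}
Tree: B1–B2, B2–B3, B1–B4, B1–B5, B1–B6, B2–B7, B1–B8
Every bag has size at most 5, so the width is 5 − 1 = 4 and tw(G) ≤ 4. Conversely, {0, 1, 7, 8, 10} is a clique of size 5, and the vertices of any clique must share a bag in every tree decomposition; so some bag has ≥ 5 vertices and tw(G) ≥ 4. Hence tw(G) = 4 exactly.

4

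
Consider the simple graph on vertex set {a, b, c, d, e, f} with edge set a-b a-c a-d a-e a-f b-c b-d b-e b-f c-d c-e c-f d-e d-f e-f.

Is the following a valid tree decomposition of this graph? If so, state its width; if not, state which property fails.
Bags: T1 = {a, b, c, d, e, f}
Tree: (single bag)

Checking the three conditions: (i) the bags cover all of {a, b, c, d, e, f}; (ii) for each edge, some bag contains both endpoints; (iii) the bags containing any fixed vertex form a subtree. All hold, so the decomposition is valid with width 6 − 1 = 5.

Yes; width 5.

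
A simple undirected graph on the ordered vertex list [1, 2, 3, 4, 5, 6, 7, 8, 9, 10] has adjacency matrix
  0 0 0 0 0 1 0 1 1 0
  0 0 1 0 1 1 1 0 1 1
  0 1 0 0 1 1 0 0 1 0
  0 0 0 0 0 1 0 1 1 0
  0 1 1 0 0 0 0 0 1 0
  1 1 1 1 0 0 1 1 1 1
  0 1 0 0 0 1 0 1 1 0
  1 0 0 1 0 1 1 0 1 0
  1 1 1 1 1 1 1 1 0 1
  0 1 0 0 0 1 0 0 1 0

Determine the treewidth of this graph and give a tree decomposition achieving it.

Every bag has size at most 4, so the width is 4 − 1 = 3 and tw(G) ≤ 3. For the lower bound, the 4 vertices {2, 3, 5, 9} are pairwise adjacent, and any tree decomposition puts a clique entirely inside one bag — forcing width ≥ 3. Therefore the treewidth is 3.

Treewidth 3.
Bags: B1 = {6, 7, 8, 9}  B2 = {4, 6, 8, 9}  B3 = {1, 6, 8, 9}  B4 = {2, 6, 7, 9}  B5 = {2, 3, 6, 9}  B6 = {2, 6, 9, 10}  B7 = {2, 3, 5, 9}
Tree: B1–B2, B2–B3, B1–B4, B4–B5, B5–B6, B5–B7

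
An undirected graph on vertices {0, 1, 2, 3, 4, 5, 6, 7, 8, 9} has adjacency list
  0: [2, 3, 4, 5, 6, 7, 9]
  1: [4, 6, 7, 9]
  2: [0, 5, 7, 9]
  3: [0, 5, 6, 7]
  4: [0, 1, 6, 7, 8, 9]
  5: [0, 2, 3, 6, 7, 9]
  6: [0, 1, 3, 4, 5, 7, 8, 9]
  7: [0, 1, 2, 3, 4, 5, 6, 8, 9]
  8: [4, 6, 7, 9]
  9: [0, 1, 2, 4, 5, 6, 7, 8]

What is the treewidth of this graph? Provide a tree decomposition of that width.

Each bag holds 5 vertices, so the decomposition has width 4, which upper-bounds the treewidth. On the other hand G contains the 5-clique {0, 2, 5, 7, 9}. A clique must lie in a single bag of any decomposition, so no decomposition can have width below 4. Hence tw(G) = 4 exactly.

Treewidth 4.
Bags: B1 = {0, 5, 6, 7, 9}  B2 = {0, 4, 6, 7, 9}  B3 = {0, 2, 5, 7, 9}  B4 = {0, 3, 5, 6, 7}  B5 = {4, 6, 7, 8, 9}  B6 = {1, 4, 6, 7, 9}
Tree: B1–B2, B1–B3, B1–B4, B2–B5, B2–B6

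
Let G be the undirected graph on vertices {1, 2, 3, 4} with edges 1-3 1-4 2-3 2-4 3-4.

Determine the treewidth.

A width-2 tree decomposition is:
Bags: B1 = {2, 3, 4}  B2 = {1, 3, 4}
Tree: B1–B2
Every bag has size at most 3, so the width is 3 − 1 = 2 and tw(G) ≤ 2. On the other hand G contains the 3-clique {1, 3, 4}. A clique must lie in a single bag of any decomposition, so no decomposition can have width below 2. Therefore the treewidth is 2.

2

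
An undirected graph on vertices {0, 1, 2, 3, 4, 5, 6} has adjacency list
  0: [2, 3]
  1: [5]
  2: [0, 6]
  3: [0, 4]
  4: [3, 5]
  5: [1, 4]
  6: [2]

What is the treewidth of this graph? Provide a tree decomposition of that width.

Treewidth 1.
Bags: B1 = {2, 6}  B2 = {0, 2}  B3 = {0, 3}  B4 = {3, 4}  B5 = {4, 5}  B6 = {1, 5}
Tree: B1–B2, B2–B3, B3–B4, B4–B5, B5–B6

Every bag has size at most 2, so the width is 2 − 1 = 1 and tw(G) ≤ 1. Any graph with an edge has treewidth ≥ 1, and G has the edge 6–2. Combining the bounds, tw(G) = 1.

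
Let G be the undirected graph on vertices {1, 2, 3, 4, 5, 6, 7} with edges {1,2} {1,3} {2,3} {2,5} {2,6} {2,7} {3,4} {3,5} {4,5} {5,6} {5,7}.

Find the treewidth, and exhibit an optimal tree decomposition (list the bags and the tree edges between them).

Treewidth 2.
Bags: B1 = {2, 5, 6}  B2 = {2, 3, 5}  B3 = {3, 4, 5}  B4 = {2, 5, 7}  B5 = {1, 2, 3}
Tree: B1–B2, B2–B3, B2–B4, B2–B5

Every bag has size at most 3, so the width is 3 − 1 = 2 and tw(G) ≤ 2. Conversely, {1, 2, 3} is a clique of size 3, and the vertices of any clique must share a bag in every tree decomposition; so some bag has ≥ 3 vertices and tw(G) ≥ 2. Hence tw(G) = 2 exactly.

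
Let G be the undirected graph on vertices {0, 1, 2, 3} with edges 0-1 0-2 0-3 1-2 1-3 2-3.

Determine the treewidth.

3

A width-3 tree decomposition is:
Bags: B1 = {0, 1, 2, 3}
Tree: (single bag)
A single bag containing all 4 vertices is trivially a valid decomposition of width 3. Conversely, {0, 1, 2, 3} is a clique of size 4, and the vertices of any clique must share a bag in every tree decomposition; so some bag has ≥ 4 vertices and tw(G) ≥ 3. Combining the bounds, tw(G) = 3.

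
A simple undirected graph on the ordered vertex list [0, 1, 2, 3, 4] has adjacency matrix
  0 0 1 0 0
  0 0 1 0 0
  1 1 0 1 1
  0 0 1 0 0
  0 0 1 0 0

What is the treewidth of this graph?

A width-1 tree decomposition is:
Bags: B1 = {2, 4}  B2 = {1, 2}  B3 = {0, 2}  B4 = {2, 3}
Tree: B1–B2, B1–B3, B3–B4
The largest bag has 2 vertices, giving width 1; this decomposition certifies tw(G) ≤ 1. Since G has at least one edge (e.g. 4–2), it is not an edgeless graph, so tw(G) ≥ 1. Combining the bounds, tw(G) = 1.

1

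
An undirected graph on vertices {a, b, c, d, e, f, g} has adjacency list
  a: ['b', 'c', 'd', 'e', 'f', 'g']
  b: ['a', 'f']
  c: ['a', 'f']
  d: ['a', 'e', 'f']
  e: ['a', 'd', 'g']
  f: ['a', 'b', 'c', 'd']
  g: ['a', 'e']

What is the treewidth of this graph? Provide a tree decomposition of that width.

Every bag has size at most 3, so the width is 3 − 1 = 2 and tw(G) ≤ 2. On the other hand G contains the 3-clique {a, e, g}. A clique must lie in a single bag of any decomposition, so no decomposition can have width below 2. The upper and lower bounds meet at 2, so that is the treewidth.

Treewidth 2.
One such decomposition:
Bags: B1 = {a, c, f}  B2 = {a, d, f}  B3 = {a, d, e}  B4 = {a, e, g}  B5 = {a, b, f}
Tree: B1–B2, B2–B3, B3–B4, B1–B5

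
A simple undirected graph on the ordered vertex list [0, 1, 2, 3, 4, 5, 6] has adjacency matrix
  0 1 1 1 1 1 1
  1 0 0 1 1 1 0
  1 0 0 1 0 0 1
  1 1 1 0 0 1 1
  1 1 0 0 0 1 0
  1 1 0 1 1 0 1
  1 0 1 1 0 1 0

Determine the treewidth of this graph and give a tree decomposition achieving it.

The largest bag has 4 vertices, giving width 3; this decomposition certifies tw(G) ≤ 3. Conversely, {0, 2, 3, 6} is a clique of size 4, and the vertices of any clique must share a bag in every tree decomposition; so some bag has ≥ 4 vertices and tw(G) ≥ 3. The upper and lower bounds meet at 3, so that is the treewidth.

Treewidth 3.
One optimal decomposition is:
Bags: B1 = {0, 1, 3, 5}  B2 = {0, 1, 4, 5}  B3 = {0, 3, 5, 6}  B4 = {0, 2, 3, 6}
Tree: B1–B2, B1–B3, B3–B4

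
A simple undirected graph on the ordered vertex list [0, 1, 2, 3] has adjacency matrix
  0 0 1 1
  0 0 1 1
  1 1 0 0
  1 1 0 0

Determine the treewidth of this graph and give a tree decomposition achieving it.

Every bag has size at most 3, so the width is 3 − 1 = 2 and tw(G) ≤ 2. The edges 3–1–2–0–3 form a cycle, so G is not a tree and its treewidth is at least 2. The upper and lower bounds meet at 2, so that is the treewidth.

Treewidth 2.
One such decomposition:
Bags: B1 = {1, 2, 3}  B2 = {0, 2, 3}
Tree: B1–B2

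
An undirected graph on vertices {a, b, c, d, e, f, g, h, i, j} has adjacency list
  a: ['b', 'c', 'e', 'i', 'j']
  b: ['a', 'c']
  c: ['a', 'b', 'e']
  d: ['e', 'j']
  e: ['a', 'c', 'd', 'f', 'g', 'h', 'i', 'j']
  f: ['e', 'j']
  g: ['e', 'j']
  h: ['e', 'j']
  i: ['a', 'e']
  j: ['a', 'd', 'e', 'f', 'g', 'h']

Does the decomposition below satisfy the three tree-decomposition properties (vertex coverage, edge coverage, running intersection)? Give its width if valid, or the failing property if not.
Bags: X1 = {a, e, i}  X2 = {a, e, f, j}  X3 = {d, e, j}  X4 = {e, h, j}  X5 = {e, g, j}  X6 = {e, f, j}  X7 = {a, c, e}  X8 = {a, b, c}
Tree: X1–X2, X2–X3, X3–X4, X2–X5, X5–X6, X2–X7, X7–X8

No — bags containing vertex f are not connected in the tree.

A tree decomposition must satisfy three properties: every vertex lies in some bag; for every edge, both endpoints lie together in some bag; and for every vertex, the bags containing it form a connected subtree. Here bags containing vertex f are not connected in the tree, so the decomposition is invalid.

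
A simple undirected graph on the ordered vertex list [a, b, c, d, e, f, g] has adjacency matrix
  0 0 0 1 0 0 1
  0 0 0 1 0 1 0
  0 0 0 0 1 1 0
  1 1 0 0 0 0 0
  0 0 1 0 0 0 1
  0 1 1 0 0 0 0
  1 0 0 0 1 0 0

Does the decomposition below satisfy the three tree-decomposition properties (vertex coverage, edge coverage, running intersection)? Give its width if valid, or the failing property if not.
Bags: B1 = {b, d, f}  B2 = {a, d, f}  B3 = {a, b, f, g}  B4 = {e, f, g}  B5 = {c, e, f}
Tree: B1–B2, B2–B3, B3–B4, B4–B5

A tree decomposition must satisfy three properties: every vertex lies in some bag; for every edge, both endpoints lie together in some bag; and for every vertex, the bags containing it form a connected subtree. Here bags containing vertex b are not connected in the tree, so the decomposition is invalid.

No — bags containing vertex b are not connected in the tree.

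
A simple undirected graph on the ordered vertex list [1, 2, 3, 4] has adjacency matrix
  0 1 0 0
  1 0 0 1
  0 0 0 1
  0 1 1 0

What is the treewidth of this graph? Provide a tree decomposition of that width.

The largest bag has 2 vertices, giving width 1; this decomposition certifies tw(G) ≤ 1. Any graph with an edge has treewidth ≥ 1, and G has the edge 3–4. The upper and lower bounds meet at 1, so that is the treewidth.

Treewidth 1.
One optimal decomposition is:
Bags: B1 = {3, 4}  B2 = {2, 4}  B3 = {1, 2}
Tree: B1–B2, B2–B3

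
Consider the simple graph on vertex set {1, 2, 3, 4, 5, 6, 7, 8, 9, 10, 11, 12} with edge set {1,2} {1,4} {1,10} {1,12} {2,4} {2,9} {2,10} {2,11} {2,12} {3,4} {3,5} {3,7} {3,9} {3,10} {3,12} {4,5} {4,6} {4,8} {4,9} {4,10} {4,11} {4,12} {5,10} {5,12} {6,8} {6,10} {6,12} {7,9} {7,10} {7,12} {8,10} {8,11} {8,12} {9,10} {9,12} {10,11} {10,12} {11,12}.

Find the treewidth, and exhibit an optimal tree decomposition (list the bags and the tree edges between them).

The largest bag has 5 vertices, giving width 4; this decomposition certifies tw(G) ≤ 4. Conversely, {1, 2, 4, 10, 12} is a clique of size 5, and the vertices of any clique must share a bag in every tree decomposition; so some bag has ≥ 5 vertices and tw(G) ≥ 4. Hence tw(G) = 4 exactly.

Treewidth 4.
One such decomposition:
Bags: B1 = {3, 7, 9, 10, 12}  B2 = {3, 4, 9, 10, 12}  B3 = {2, 4, 9, 10, 12}  B4 = {2, 4, 10, 11, 12}  B5 = {4, 8, 10, 11, 12}  B6 = {3, 4, 5, 10, 12}  B7 = {4, 6, 8, 10, 12}  B8 = {1, 2, 4, 10, 12}
Tree: B1–B2, B2–B3, B3–B4, B4–B5, B2–B6, B5–B7, B3–B8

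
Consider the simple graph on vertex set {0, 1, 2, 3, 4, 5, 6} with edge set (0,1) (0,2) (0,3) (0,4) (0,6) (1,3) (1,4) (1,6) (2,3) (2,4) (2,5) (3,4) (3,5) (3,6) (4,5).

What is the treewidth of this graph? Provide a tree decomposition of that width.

Treewidth 3.
One optimal decomposition is:
Bags: B1 = {0, 2, 3, 4}  B2 = {2, 3, 4, 5}  B3 = {0, 1, 3, 4}  B4 = {0, 1, 3, 6}
Tree: B1–B2, B1–B3, B3–B4

Every bag has size at most 4, so the width is 4 − 1 = 3 and tw(G) ≤ 3. For the lower bound, the 4 vertices {0, 1, 3, 4} are pairwise adjacent, and any tree decomposition puts a clique entirely inside one bag — forcing width ≥ 3. The upper and lower bounds meet at 3, so that is the treewidth.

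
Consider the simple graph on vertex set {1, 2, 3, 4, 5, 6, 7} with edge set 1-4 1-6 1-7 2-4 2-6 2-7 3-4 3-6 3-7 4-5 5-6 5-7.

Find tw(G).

3

A width-3 tree decomposition is:
Bags: B1 = {2, 4, 6, 7}  B2 = {1, 4, 6, 7}  B3 = {4, 5, 6, 7}  B4 = {3, 4, 6, 7}
Tree: B1–B2, B2–B3, B3–B4
Every bag has size at most 4, so the width is 4 − 1 = 3 and tw(G) ≤ 3. For the lower bound: the 4 vertex sets {2,4}, {1,6}, {7}, {5} are disjoint, each induces a connected subgraph, and every pair is joined by at least one edge of G. Contracting each set to a single vertex therefore yields K_{4} as a minor, and since treewidth is minor-monotone, tw(G) ≥ tw(K_{4}) = 3. The upper and lower bounds meet at 3, so that is the treewidth.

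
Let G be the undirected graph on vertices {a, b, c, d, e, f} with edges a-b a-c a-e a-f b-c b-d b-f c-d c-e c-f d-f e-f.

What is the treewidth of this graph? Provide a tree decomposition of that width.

The largest bag has 4 vertices, giving width 3; this decomposition certifies tw(G) ≤ 3. On the other hand G contains the 4-clique {b, c, d, f}. A clique must lie in a single bag of any decomposition, so no decomposition can have width below 3. The upper and lower bounds meet at 3, so that is the treewidth.

Treewidth 3.
One optimal decomposition is:
Bags: B1 = {a, b, c, f}  B2 = {b, c, d, f}  B3 = {a, c, e, f}
Tree: B1–B2, B1–B3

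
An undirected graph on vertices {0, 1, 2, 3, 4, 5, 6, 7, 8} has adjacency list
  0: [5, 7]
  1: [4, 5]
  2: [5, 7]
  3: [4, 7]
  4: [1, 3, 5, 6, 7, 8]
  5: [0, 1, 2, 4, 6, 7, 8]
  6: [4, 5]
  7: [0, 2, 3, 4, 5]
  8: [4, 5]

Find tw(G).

A width-2 tree decomposition is:
Bags: B1 = {4, 5, 7}  B2 = {4, 5, 8}  B3 = {3, 4, 7}  B4 = {1, 4, 5}  B5 = {2, 5, 7}  B6 = {0, 5, 7}  B7 = {4, 5, 6}
Tree: B1–B2, B1–B3, B1–B4, B1–B5, B1–B6, B4–B7
Every bag has size at most 3, so the width is 3 − 1 = 2 and tw(G) ≤ 2. For the lower bound, the 3 vertices {3, 4, 7} are pairwise adjacent, and any tree decomposition puts a clique entirely inside one bag — forcing width ≥ 2. The upper and lower bounds meet at 2, so that is the treewidth.

2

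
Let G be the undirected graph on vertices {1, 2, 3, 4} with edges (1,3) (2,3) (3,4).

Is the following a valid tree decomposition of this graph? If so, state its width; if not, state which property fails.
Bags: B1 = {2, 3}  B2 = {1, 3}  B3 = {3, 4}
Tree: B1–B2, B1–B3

Yes; width 1.

Checking the three conditions: (i) the bags cover all of {1, 2, 3, 4}; (ii) for each edge, some bag contains both endpoints; (iii) the bags containing any fixed vertex form a subtree. All hold, so the decomposition is valid with width 2 − 1 = 1.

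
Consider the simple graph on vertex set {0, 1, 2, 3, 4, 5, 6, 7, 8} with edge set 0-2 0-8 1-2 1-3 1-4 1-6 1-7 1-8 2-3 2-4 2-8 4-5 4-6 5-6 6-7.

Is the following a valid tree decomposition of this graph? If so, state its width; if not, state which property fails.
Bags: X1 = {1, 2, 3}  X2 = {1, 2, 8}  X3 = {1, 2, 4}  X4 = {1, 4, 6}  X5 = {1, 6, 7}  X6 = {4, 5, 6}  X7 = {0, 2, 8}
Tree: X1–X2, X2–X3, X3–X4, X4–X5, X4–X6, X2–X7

Yes; width 2.

Every vertex of G appears in some bag (union = {0, 1, 2, 3, 4, 5, 6, 7, 8}); every edge is covered by a bag; and for each vertex v the set of bags containing v is connected in the bag tree. The decomposition is therefore valid. The largest bag has 3 vertices, so the width is 2.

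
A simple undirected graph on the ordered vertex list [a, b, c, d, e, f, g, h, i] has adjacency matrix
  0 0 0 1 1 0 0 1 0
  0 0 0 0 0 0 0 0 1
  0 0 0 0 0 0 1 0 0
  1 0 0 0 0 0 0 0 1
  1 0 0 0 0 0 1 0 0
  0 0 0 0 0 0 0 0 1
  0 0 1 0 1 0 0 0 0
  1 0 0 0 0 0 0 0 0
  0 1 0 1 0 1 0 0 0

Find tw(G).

A width-1 tree decomposition is:
Bags: B1 = {d, i}  B2 = {a, d}  B3 = {f, i}  B4 = {a, h}  B5 = {a, e}  B6 = {e, g}  B7 = {c, g}  B8 = {b, i}
Tree: B1–B2, B1–B3, B2–B4, B4–B5, B5–B6, B6–B7, B1–B8
The largest bag has 2 vertices, giving width 1; this decomposition certifies tw(G) ≤ 1. Any graph with an edge has treewidth ≥ 1, and G has the edge i–d. Hence tw(G) = 1 exactly.

1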